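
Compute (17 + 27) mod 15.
14

Reduce the summands first: 17 ≡ 2, 27 ≡ 12 (mod 15), so 17 + 27 ≡ 2 + 12 (mod 15). 2 + 12 = 14; 14 = 0·15 + 14, so (17 + 27) mod 15 = 14.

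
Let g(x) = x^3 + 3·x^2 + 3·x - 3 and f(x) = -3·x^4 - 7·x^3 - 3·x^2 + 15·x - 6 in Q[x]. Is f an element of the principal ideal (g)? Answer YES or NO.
In Q[x] the ideal (g) consists of all multiples of g, so f ∈ (g) iff g | f, i.e. iff the remainder of f on division by g is 0. Divide f by g (g is monic, so eliminate the leading term of the running remainder at each step):
  leading term -3·x^4: subtract (-3·x)·g(x) = -3·x^4 - 9·x^3 - 9·x^2 + 9·x, leaving 2·x^3 + 6·x^2 + 6·x - 6
  leading term 2·x^3: subtract (2)·g(x) = 2·x^3 + 6·x^2 + 6·x - 6, leaving 0
The remainder is 0, so f(x) = g(x) · h(x) with h(x) = 2 - 3·x. Hence g | f, i.e. f ∈ (g).

Final answer: YES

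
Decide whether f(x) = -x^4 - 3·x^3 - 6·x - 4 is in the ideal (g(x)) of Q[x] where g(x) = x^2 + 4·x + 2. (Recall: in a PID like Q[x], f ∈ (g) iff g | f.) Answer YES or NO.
In Q[x] the ideal (g) consists of all multiples of g, so f ∈ (g) iff g | f, i.e. iff the remainder of f on division by g is 0. Divide f by g (g is monic, so eliminate the leading term of the running remainder at each step):
  leading term -x^4: subtract (-x^2)·g(x) = -x^4 - 4·x^3 - 2·x^2, leaving x^3 + 2·x^2 - 6·x - 4
  leading term x^3: subtract (x)·g(x) = x^3 + 4·x^2 + 2·x, leaving -2·x^2 - 8·x - 4
  leading term -2·x^2: subtract (-2)·g(x) = -2·x^2 - 8·x - 4, leaving 0
The remainder is 0, so f(x) = g(x) · h(x) with h(x) = -x^2 + x - 2. Hence g | f, i.e. f ∈ (g).

Final answer: YES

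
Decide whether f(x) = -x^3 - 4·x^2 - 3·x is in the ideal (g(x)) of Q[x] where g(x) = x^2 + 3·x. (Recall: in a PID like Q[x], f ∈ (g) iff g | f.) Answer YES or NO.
In Q[x] the ideal (g) consists of all multiples of g, so f ∈ (g) iff g | f, i.e. iff the remainder of f on division by g is 0. Divide f by g (g is monic, so eliminate the leading term of the running remainder at each step):
  leading term -x^3: subtract (-x)·g(x) = -x^3 - 3·x^2, leaving -x^2 - 3·x
  leading term -x^2: subtract (-1)·g(x) = -x^2 - 3·x, leaving 0
The remainder is 0, so f(x) = g(x) · h(x) with h(x) = -x - 1. Hence g | f, i.e. f ∈ (g).

Final answer: YES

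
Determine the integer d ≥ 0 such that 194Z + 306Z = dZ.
(194, 306) = (2); d = 2

In the PID Z, (a, b) is generated by gcd(a, b). Compute gcd(306, 194) with the extended Euclidean algorithm, tracking rows (r, s, t) with s·306 + t·194 = r:
  row A: (306, 1, 0)   [1·306 + 0·194 = 306]
  row B: (194, 0, 1)   [0·306 + 1·194 = 194]
  306 = 1·194 + 112   → row C = row A − 1·row B = (112, 1, −1)   [check: 1·306 − 1·194 = 112]
  194 = 1·112 + 82   → row D = row B − 1·row C = (82, −1, 2)   [check: −1·306 + 2·194 = 82]
  112 = 1·82 + 30   → row E = row C − 1·row D = (30, 2, −3)   [check: 2·306 − 3·194 = 30]
  82 = 2·30 + 22   → row F = row D − 2·row E = (22, −5, 8)   [check: −5·306 + 8·194 = 22]
  30 = 1·22 + 8   → row G = row E − 1·row F = (8, 7, −11)   [check: 7·306 − 11·194 = 8]
  22 = 2·8 + 6   → row H = row F − 2·row G = (6, −19, 30)   [check: −19·306 + 30·194 = 6]
  8 = 1·6 + 2   → row I = row G − 1·row H = (2, 26, −41)   [check: 26·306 − 41·194 = 2]
  6 = 3·2 + 0   → remainder 0, stop. gcd = 2 (last nonzero row I).
So gcd(194, 306) = 2, with Bézout identity 26·306 − 41·194 = 2. Containment (⊇): the Bézout identity exhibits 2 as an element of (194, 306), giving (2) ⊆ (194, 306). Containment (⊆): since 2 | 194 and 2 | 306 (194 = 2·97, 306 = 2·153), every Z-linear combination of 194 and 306 is divisible by 2, so (194, 306) ⊆ (2). Therefore (194, 306) = (2), d = 2.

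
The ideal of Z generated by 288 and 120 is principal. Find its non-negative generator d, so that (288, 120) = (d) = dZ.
In the PID Z, (a, b) is generated by gcd(a, b). Compute gcd(288, 120) with the extended Euclidean algorithm, tracking rows (r, s, t) with s·288 + t·120 = r:
  row A: (288, 1, 0)   [1·288 + 0·120 = 288]
  row B: (120, 0, 1)   [0·288 + 1·120 = 120]
  288 = 2·120 + 48   → row C = row A − 2·row B = (48, 1, −2)   [check: 1·288 − 2·120 = 48]
  120 = 2·48 + 24   → row D = row B − 2·row C = (24, −2, 5)   [check: −2·288 + 5·120 = 24]
  48 = 2·24 + 0   → remainder 0, stop. gcd = 24 (last nonzero row D).
So gcd(288, 120) = 24, with Bézout identity −2·288 + 5·120 = 24. Containment (⊇): the Bézout identity exhibits 24 as an element of (288, 120), giving (24) ⊆ (288, 120). Containment (⊆): since 24 | 288 and 24 | 120 (288 = 24·12, 120 = 24·5), every Z-linear combination of 288 and 120 is divisible by 24, so (288, 120) ⊆ (24). Therefore (288, 120) = (24), d = 24.

Final answer: (288, 120) = (24); d = 24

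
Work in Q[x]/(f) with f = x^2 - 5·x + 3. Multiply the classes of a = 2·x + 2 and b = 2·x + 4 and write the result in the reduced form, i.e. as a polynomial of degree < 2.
a · b ≡ 32·x - 4 (mod f(x))

First multiply in Q[x] without reducing: a · b = 4·x^2 + 12·x + 8. Now divide by f(x) = x^2 - 5·x + 3, eliminating the leading term at each step:
  leading term 4·x^2: subtract (4)·f(x) = 4·x^2 - 20·x + 12, leaving 32·x - 4
The degree is now < 2, so this is the remainder. Hence a · b ≡ 32·x - 4 in Q[x]/(f).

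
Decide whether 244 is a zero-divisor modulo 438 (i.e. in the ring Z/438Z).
gcd(244, 438) = 2 > 1, so 244 is not a unit in Z/438Z. In Z/nZ every nonzero non-unit is a zero-divisor: explicitly, take b = 438/gcd = 219 ≠ 0 (mod 438); then 244·219 = 53436 = 122·438, i.e. 244·219 ≡ 0 (mod 438). So 244 is a zero-divisor.

Final answer: YES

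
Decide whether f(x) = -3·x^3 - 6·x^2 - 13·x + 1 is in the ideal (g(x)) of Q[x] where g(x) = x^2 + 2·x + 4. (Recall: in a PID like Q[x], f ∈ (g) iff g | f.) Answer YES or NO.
NO

In Q[x] the ideal (g) consists of all multiples of g, so f ∈ (g) iff g | f, i.e. iff the remainder of f on division by g is 0. Divide f by g (g is monic, so eliminate the leading term of the running remainder at each step):
  leading term -3·x^3: subtract (-3·x)·g(x) = -3·x^3 - 6·x^2 - 12·x, leaving 1 - x
The remainder r(x) = 1 - x ≠ 0 (and deg r < deg g), so g ∤ f, i.e. f ∉ (g).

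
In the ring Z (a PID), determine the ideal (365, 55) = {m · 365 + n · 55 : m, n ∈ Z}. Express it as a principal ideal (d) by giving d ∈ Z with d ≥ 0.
(365, 55) = (5); d = 5

In the PID Z, (a, b) is generated by gcd(a, b). Compute gcd(365, 55) with the extended Euclidean algorithm, tracking rows (r, s, t) with s·365 + t·55 = r:
  row A: (365, 1, 0)   [1·365 + 0·55 = 365]
  row B: (55, 0, 1)   [0·365 + 1·55 = 55]
  365 = 6·55 + 35   → row C = row A − 6·row B = (35, 1, −6)   [check: 1·365 − 6·55 = 35]
  55 = 1·35 + 20   → row D = row B − 1·row C = (20, −1, 7)   [check: −1·365 + 7·55 = 20]
  35 = 1·20 + 15   → row E = row C − 1·row D = (15, 2, −13)   [check: 2·365 − 13·55 = 15]
  20 = 1·15 + 5   → row F = row D − 1·row E = (5, −3, 20)   [check: −3·365 + 20·55 = 5]
  15 = 3·5 + 0   → remainder 0, stop. gcd = 5 (last nonzero row F).
So gcd(365, 55) = 5, with Bézout identity −3·365 + 20·55 = 5. Containment (⊇): the Bézout identity exhibits 5 as an element of (365, 55), giving (5) ⊆ (365, 55). Containment (⊆): since 5 | 365 and 5 | 55 (365 = 5·73, 55 = 5·11), every Z-linear combination of 365 and 55 is divisible by 5, so (365, 55) ⊆ (5). Therefore (365, 55) = (5), d = 5.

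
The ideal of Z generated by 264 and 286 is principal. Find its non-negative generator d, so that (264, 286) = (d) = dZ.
In the PID Z, (a, b) is generated by gcd(a, b). Compute gcd(286, 264) with the extended Euclidean algorithm, tracking rows (r, s, t) with s·286 + t·264 = r:
  row A: (286, 1, 0)   [1·286 + 0·264 = 286]
  row B: (264, 0, 1)   [0·286 + 1·264 = 264]
  286 = 1·264 + 22   → row C = row A − 1·row B = (22, 1, −1)   [check: 1·286 − 1·264 = 22]
  264 = 12·22 + 0   → remainder 0, stop. gcd = 22 (last nonzero row C).
So gcd(264, 286) = 22, with Bézout identity 1·286 − 1·264 = 22. Containment (⊇): the Bézout identity exhibits 22 as an element of (264, 286), giving (22) ⊆ (264, 286). Containment (⊆): since 22 | 264 and 22 | 286 (264 = 22·12, 286 = 22·13), every Z-linear combination of 264 and 286 is divisible by 22, so (264, 286) ⊆ (22). Therefore (264, 286) = (22), d = 22.

Final answer: (264, 286) = (22); d = 22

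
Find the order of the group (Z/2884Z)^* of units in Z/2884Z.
|(Z/2884Z)^*| = 1224

(Z/2884Z)^* consists of the classes a with gcd(a, 2884) = 1, so its order is φ(2884). φ is multiplicative, with φ(p^e) = p^e − p^(e−1). Factorise 2884 = 2^2 · 7 · 103. Then
  φ(2884) = (2^2 − 2^1) · (7 − 1) · (103 − 1) = 2 · 6 · 102 = 1224.
Thus |(Z/2884Z)^*| = 1224.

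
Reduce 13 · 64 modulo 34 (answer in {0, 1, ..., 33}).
16

Reduce the factors first: 64 ≡ 30 (mod 34), so 13 · 64 ≡ 13 · 30 (mod 34). 13 · 30 = 390. Dividing by 34: 390 = 11·34 + 16. So (13 · 64) mod 34 = 16.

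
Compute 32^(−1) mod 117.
32^(−1) ≡ 11 (mod 117)

Apply the extended Euclidean algorithm to (117, 32), tracking rows (r, s, t) with s·117 + t·32 = r. Each division r_prev = q·r_cur + r_new produces the new row as (previous row) − q·(current row):
  row A: (117, 1, 0)   [1·117 + 0·32 = 117]
  row B: (32, 0, 1)   [0·117 + 1·32 = 32]
  117 = 3·32 + 21   → row C = row A − 3·row B = (21, 1, −3)   [check: 1·117 − 3·32 = 21]
  32 = 1·21 + 11   → row D = row B − 1·row C = (11, −1, 4)   [check: −1·117 + 4·32 = 11]
  21 = 1·11 + 10   → row E = row C − 1·row D = (10, 2, −7)   [check: 2·117 − 7·32 = 10]
  11 = 1·10 + 1   → row F = row D − 1·row E = (1, −3, 11)   [check: −3·117 + 11·32 = 1]
  10 = 10·1 + 0   → remainder 0, stop. gcd = 1 (last nonzero row F).
The gcd is 1, so 32 is invertible mod 117. The last nonzero row gives −3·117 + 11·32 = 1, so t = 11. So 32^(−1) ≡ 11 (mod 117). Verify: 32 · 11 = 352 ≡ 1 (mod 117). ✓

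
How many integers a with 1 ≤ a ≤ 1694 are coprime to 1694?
660

The number of a ∈ {1, ..., 1694} with gcd(a, 1694) = 1 is by definition Euler's totient φ(1694). φ is multiplicative, with φ(p^e) = p^e − p^(e−1). Factorise 1694 = 2 · 7 · 11^2. Then
  φ(1694) = (2 − 1) · (7 − 1) · (11^2 − 11^1) = 1 · 6 · 110 = 660.
So there are 660 such integers.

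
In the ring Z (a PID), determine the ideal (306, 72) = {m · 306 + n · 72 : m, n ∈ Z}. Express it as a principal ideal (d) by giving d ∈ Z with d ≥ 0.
In the PID Z, (a, b) is generated by gcd(a, b). Compute gcd(306, 72) with the extended Euclidean algorithm, tracking rows (r, s, t) with s·306 + t·72 = r:
  row A: (306, 1, 0)   [1·306 + 0·72 = 306]
  row B: (72, 0, 1)   [0·306 + 1·72 = 72]
  306 = 4·72 + 18   → row C = row A − 4·row B = (18, 1, −4)   [check: 1·306 − 4·72 = 18]
  72 = 4·18 + 0   → remainder 0, stop. gcd = 18 (last nonzero row C).
So gcd(306, 72) = 18, with Bézout identity 1·306 − 4·72 = 18. Containment (⊇): the Bézout identity exhibits 18 as an element of (306, 72), giving (18) ⊆ (306, 72). Containment (⊆): since 18 | 306 and 18 | 72 (306 = 18·17, 72 = 18·4), every Z-linear combination of 306 and 72 is divisible by 18, so (306, 72) ⊆ (18). Therefore (306, 72) = (18), d = 18.

Final answer: (306, 72) = (18); d = 18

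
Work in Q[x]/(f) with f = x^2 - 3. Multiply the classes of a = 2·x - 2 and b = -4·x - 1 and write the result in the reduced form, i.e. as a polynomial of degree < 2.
a · b ≡ 6·x - 22 (mod f(x))

First multiply in Q[x] without reducing: a · b = -8·x^2 + 6·x + 2. Now divide by f(x) = x^2 - 3, eliminating the leading term at each step:
  leading term -8·x^2: subtract (-8)·f(x) = 24 - 8·x^2, leaving 6·x - 22
The degree is now < 2, so this is the remainder. Hence a · b ≡ 6·x - 22 in Q[x]/(f).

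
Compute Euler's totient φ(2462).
φ is multiplicative, with φ(p^e) = p^e − p^(e−1). Factorise 2462 = 2 · 1231. Then
  φ(2462) = (2 − 1) · (1231 − 1) = 1 · 1230 = 1230.

Final answer: φ(2462) = 1230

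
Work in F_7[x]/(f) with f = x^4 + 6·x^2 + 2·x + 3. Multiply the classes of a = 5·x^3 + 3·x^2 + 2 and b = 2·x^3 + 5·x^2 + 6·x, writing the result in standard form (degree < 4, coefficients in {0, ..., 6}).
Multiply as integer polynomials: a · b = 10·x^6 + 31·x^5 + 45·x^4 + 22·x^3 + 10·x^2 + 12·x. Reducing coefficients mod 7: a · b ≡ 3·x^6 + 3·x^5 + 3·x^4 + x^3 + 3·x^2 + 5·x. Now divide by f(x) = x^4 + 6·x^2 + 2·x + 3 in F_7[x], eliminating the leading term at each step:
  leading term 3·x^6: subtract (3·x^2)·f(x) = 3·x^6 + 4·x^4 + 6·x^3 + 2·x^2, leaving 3·x^5 + 6·x^4 + 2·x^3 + x^2 + 5·x (coefficients mod 7)
  leading term 3·x^5: subtract (3·x)·f(x) = 3·x^5 + 4·x^3 + 6·x^2 + 2·x, leaving 6·x^4 + 5·x^3 + 2·x^2 + 3·x (coefficients mod 7)
  leading term 6·x^4: subtract (6)·f(x) = 6·x^4 + x^2 + 5·x + 4, leaving 5·x^3 + x^2 + 5·x + 3 (coefficients mod 7)
The degree is now < 4, so this is the remainder. Hence a · b ≡ 5·x^3 + x^2 + 5·x + 3 in F_7[x]/(f).

Final answer: a · b ≡ 5·x^3 + x^2 + 5·x + 3 (mod f(x))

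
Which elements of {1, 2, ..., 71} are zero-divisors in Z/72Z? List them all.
An element a ∈ Z/72Z (with a ≠ 0) is a zero-divisor iff gcd(a, 72) > 1 (because a is a unit precisely when gcd(a, n) = 1, and in Z/nZ every nonzero, non-unit element is a zero-divisor). Scan a = 1, ..., 71 and keep those with gcd(a, 72) > 1:
  gcd(2, 72) = 2, gcd(3, 72) = 3, gcd(4, 72) = 4, gcd(6, 72) = 6, gcd(8, 72) = 8, gcd(9, 72) = 9, gcd(10, 72) = 2, gcd(12, 72) = 12, gcd(14, 72) = 2, gcd(15, 72) = 3, gcd(16, 72) = 8, gcd(18, 72) = 18, gcd(20, 72) = 4, gcd(21, 72) = 3, gcd(22, 72) = 2, gcd(24, 72) = 24, gcd(26, 72) = 2, gcd(27, 72) = 9, gcd(28, 72) = 4, gcd(30, 72) = 6, gcd(32, 72) = 8, gcd(33, 72) = 3, gcd(34, 72) = 2, gcd(36, 72) = 36, gcd(38, 72) = 2, gcd(39, 72) = 3, gcd(40, 72) = 8, gcd(42, 72) = 6, gcd(44, 72) = 4, gcd(45, 72) = 9, gcd(46, 72) = 2, gcd(48, 72) = 24, gcd(50, 72) = 2, gcd(51, 72) = 3, gcd(52, 72) = 4, gcd(54, 72) = 18, gcd(56, 72) = 8, gcd(57, 72) = 3, gcd(58, 72) = 2, gcd(60, 72) = 12, gcd(62, 72) = 2, gcd(63, 72) = 9, gcd(64, 72) = 8, gcd(66, 72) = 6, gcd(68, 72) = 4, gcd(69, 72) = 3, gcd(70, 72) = 2.
All other a ∈ {1, ..., 71} have gcd(a, 72) = 1 and are units. So the nonzero zero-divisors are exactly the 47 values of a appearing in this scan.

Final answer: nonzero zero-divisors of Z/72Z = {2, 3, 4, 6, 8, 9, 10, 12, 14, 15, 16, 18, 20, 21, 22, 24, 26, 27, 28, 30, 32, 33, 34, 36, 38, 39, 40, 42, 44, 45, 46, 48, 50, 51, 52, 54, 56, 57, 58, 60, 62, 63, 64, 66, 68, 69, 70}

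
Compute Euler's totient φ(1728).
φ(1728) = 576

φ is multiplicative, with φ(p^e) = p^e − p^(e−1). Factorise 1728 = 2^6 · 3^3. Then
  φ(1728) = (2^6 − 2^5) · (3^3 − 3^2) = 32 · 18 = 576.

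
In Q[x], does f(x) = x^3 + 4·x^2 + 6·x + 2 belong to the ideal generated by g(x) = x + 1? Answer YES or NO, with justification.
NO

In Q[x] the ideal (g) consists of all multiples of g, so f ∈ (g) iff g | f, i.e. iff the remainder of f on division by g is 0. Divide f by g (g is monic, so eliminate the leading term of the running remainder at each step):
  leading term x^3: subtract (x^2)·g(x) = x^3 + x^2, leaving 3·x^2 + 6·x + 2
  leading term 3·x^2: subtract (3·x)·g(x) = 3·x^2 + 3·x, leaving 3·x + 2
  leading term 3·x: subtract (3)·g(x) = 3·x + 3, leaving -1
The remainder r(x) = -1 ≠ 0 (and deg r < deg g), so g ∤ f, i.e. f ∉ (g).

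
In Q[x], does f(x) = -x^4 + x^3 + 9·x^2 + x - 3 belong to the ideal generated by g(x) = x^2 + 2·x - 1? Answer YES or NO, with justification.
In Q[x] the ideal (g) consists of all multiples of g, so f ∈ (g) iff g | f, i.e. iff the remainder of f on division by g is 0. Divide f by g (g is monic, so eliminate the leading term of the running remainder at each step):
  leading term -x^4: subtract (-x^2)·g(x) = -x^4 - 2·x^3 + x^2, leaving 3·x^3 + 8·x^2 + x - 3
  leading term 3·x^3: subtract (3·x)·g(x) = 3·x^3 + 6·x^2 - 3·x, leaving 2·x^2 + 4·x - 3
  leading term 2·x^2: subtract (2)·g(x) = 2·x^2 + 4·x - 2, leaving -1
The remainder r(x) = -1 ≠ 0 (and deg r < deg g), so g ∤ f, i.e. f ∉ (g).

Final answer: NO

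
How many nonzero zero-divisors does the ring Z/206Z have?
Z/206Z has 103 nonzero zero-divisors

In Z/206Z each nonzero element is either a unit (gcd with 206 is 1) or a zero-divisor (gcd > 1). The number of units is φ(206): factorise 206 = 2 · 103, so φ(206) = (2 − 1) · (103 − 1) = 1 · 102 = 102. The nonzero elements number 206 − 1 = 205. Hence the nonzero zero-divisors number 205 − 102 = 103.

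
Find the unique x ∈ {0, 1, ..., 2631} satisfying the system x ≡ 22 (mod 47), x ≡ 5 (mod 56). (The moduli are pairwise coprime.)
The moduli 47, 56 are pairwise coprime, so by the CRT there is a unique solution mod 47·56 = 2632.
Solve by successive substitution. Start with x ≡ 22 (mod 47).
  Combine with x ≡ 5 (mod 56): write x = 22 + 47·t and require 22 + 47·t ≡ 5 (mod 56), i.e. 47·t ≡ 5 − 22 ≡ 39 (mod 56). Since 47^(−1) ≡ 31 (mod 56), t ≡ 31·39 ≡ 33 (mod 56). So x ≡ 22 + 47·33 = 1573 (mod 2632).
Unique solution in [0, 2632): x = 1573.

Final answer: x ≡ 1573 (mod 2632); the representative in [0, 2632) is 1573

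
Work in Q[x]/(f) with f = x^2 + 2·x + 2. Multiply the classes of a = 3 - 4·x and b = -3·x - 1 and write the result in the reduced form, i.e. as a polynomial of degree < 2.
First multiply in Q[x] without reducing: a · b = 12·x^2 - 5·x - 3. Now divide by f(x) = x^2 + 2·x + 2, eliminating the leading term at each step:
  leading term 12·x^2: subtract (12)·f(x) = 12·x^2 + 24·x + 24, leaving -29·x - 27
The degree is now < 2, so this is the remainder. Hence a · b ≡ -29·x - 27 in Q[x]/(f).

Final answer: a · b ≡ -29·x - 27 (mod f(x))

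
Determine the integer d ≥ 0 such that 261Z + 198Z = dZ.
(261, 198) = (9); d = 9

In the PID Z, (a, b) is generated by gcd(a, b). Compute gcd(261, 198) with the extended Euclidean algorithm, tracking rows (r, s, t) with s·261 + t·198 = r:
  row A: (261, 1, 0)   [1·261 + 0·198 = 261]
  row B: (198, 0, 1)   [0·261 + 1·198 = 198]
  261 = 1·198 + 63   → row C = row A − 1·row B = (63, 1, −1)   [check: 1·261 − 1·198 = 63]
  198 = 3·63 + 9   → row D = row B − 3·row C = (9, −3, 4)   [check: −3·261 + 4·198 = 9]
  63 = 7·9 + 0   → remainder 0, stop. gcd = 9 (last nonzero row D).
So gcd(261, 198) = 9, with Bézout identity −3·261 + 4·198 = 9. Containment (⊇): the Bézout identity exhibits 9 as an element of (261, 198), giving (9) ⊆ (261, 198). Containment (⊆): since 9 | 261 and 9 | 198 (261 = 9·29, 198 = 9·22), every Z-linear combination of 261 and 198 is divisible by 9, so (261, 198) ⊆ (9). Therefore (261, 198) = (9), d = 9.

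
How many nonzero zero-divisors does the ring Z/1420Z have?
In Z/1420Z each nonzero element is either a unit (gcd with 1420 is 1) or a zero-divisor (gcd > 1). The number of units is φ(1420): factorise 1420 = 2^2 · 5 · 71, so φ(1420) = (2^2 − 2^1) · (5 − 1) · (71 − 1) = 2 · 4 · 70 = 560. The nonzero elements number 1420 − 1 = 1419. Hence the nonzero zero-divisors number 1419 − 560 = 859.

Final answer: Z/1420Z has 859 nonzero zero-divisors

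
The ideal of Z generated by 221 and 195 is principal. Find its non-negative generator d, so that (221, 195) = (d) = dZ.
(221, 195) = (13); d = 13

In the PID Z, (a, b) is generated by gcd(a, b). Compute gcd(221, 195) with the extended Euclidean algorithm, tracking rows (r, s, t) with s·221 + t·195 = r:
  row A: (221, 1, 0)   [1·221 + 0·195 = 221]
  row B: (195, 0, 1)   [0·221 + 1·195 = 195]
  221 = 1·195 + 26   → row C = row A − 1·row B = (26, 1, −1)   [check: 1·221 − 1·195 = 26]
  195 = 7·26 + 13   → row D = row B − 7·row C = (13, −7, 8)   [check: −7·221 + 8·195 = 13]
  26 = 2·13 + 0   → remainder 0, stop. gcd = 13 (last nonzero row D).
So gcd(221, 195) = 13, with Bézout identity −7·221 + 8·195 = 13. Containment (⊇): the Bézout identity exhibits 13 as an element of (221, 195), giving (13) ⊆ (221, 195). Containment (⊆): since 13 | 221 and 13 | 195 (221 = 13·17, 195 = 13·15), every Z-linear combination of 221 and 195 is divisible by 13, so (221, 195) ⊆ (13). Therefore (221, 195) = (13), d = 13.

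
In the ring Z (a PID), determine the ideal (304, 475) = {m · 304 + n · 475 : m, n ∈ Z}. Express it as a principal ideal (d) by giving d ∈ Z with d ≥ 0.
(304, 475) = (19); d = 19

In the PID Z, (a, b) is generated by gcd(a, b). Compute gcd(475, 304) with the extended Euclidean algorithm, tracking rows (r, s, t) with s·475 + t·304 = r:
  row A: (475, 1, 0)   [1·475 + 0·304 = 475]
  row B: (304, 0, 1)   [0·475 + 1·304 = 304]
  475 = 1·304 + 171   → row C = row A − 1·row B = (171, 1, −1)   [check: 1·475 − 1·304 = 171]
  304 = 1·171 + 133   → row D = row B − 1·row C = (133, −1, 2)   [check: −1·475 + 2·304 = 133]
  171 = 1·133 + 38   → row E = row C − 1·row D = (38, 2, −3)   [check: 2·475 − 3·304 = 38]
  133 = 3·38 + 19   → row F = row D − 3·row E = (19, −7, 11)   [check: −7·475 + 11·304 = 19]
  38 = 2·19 + 0   → remainder 0, stop. gcd = 19 (last nonzero row F).
So gcd(304, 475) = 19, with Bézout identity −7·475 + 11·304 = 19. Containment (⊇): the Bézout identity exhibits 19 as an element of (304, 475), giving (19) ⊆ (304, 475). Containment (⊆): since 19 | 304 and 19 | 475 (304 = 19·16, 475 = 19·25), every Z-linear combination of 304 and 475 is divisible by 19, so (304, 475) ⊆ (19). Therefore (304, 475) = (19), d = 19.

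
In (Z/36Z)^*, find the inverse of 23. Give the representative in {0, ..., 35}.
23^(−1) ≡ 11 (mod 36)

Apply the extended Euclidean algorithm to (36, 23), tracking rows (r, s, t) with s·36 + t·23 = r. Each division r_prev = q·r_cur + r_new produces the new row as (previous row) − q·(current row):
  row A: (36, 1, 0)   [1·36 + 0·23 = 36]
  row B: (23, 0, 1)   [0·36 + 1·23 = 23]
  36 = 1·23 + 13   → row C = row A − 1·row B = (13, 1, −1)   [check: 1·36 − 1·23 = 13]
  23 = 1·13 + 10   → row D = row B − 1·row C = (10, −1, 2)   [check: −1·36 + 2·23 = 10]
  13 = 1·10 + 3   → row E = row C − 1·row D = (3, 2, −3)   [check: 2·36 − 3·23 = 3]
  10 = 3·3 + 1   → row F = row D − 3·row E = (1, −7, 11)   [check: −7·36 + 11·23 = 1]
  3 = 3·1 + 0   → remainder 0, stop. gcd = 1 (last nonzero row F).
The gcd is 1, so 23 is invertible mod 36. The last nonzero row gives −7·36 + 11·23 = 1, so t = 11. So 23^(−1) ≡ 11 (mod 36). Verify: 23 · 11 = 253 ≡ 1 (mod 36). ✓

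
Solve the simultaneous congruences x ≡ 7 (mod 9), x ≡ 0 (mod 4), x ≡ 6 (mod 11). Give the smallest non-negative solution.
The moduli 9, 4, 11 are pairwise coprime, so by the CRT there is a unique solution mod 9·4·11 = 396.
Solve by successive substitution. Start with x ≡ 7 (mod 9).
  Combine with x ≡ 0 (mod 4): write x = 7 + 9·t and require 7 + 9·t ≡ 0 (mod 4), i.e. 9·t ≡ 0 − 7 ≡ 1 (mod 4). Since 9^(−1) ≡ 1 (mod 4) (9 ≡ 1 (mod 4)), t ≡ 1·1 ≡ 1 (mod 4). So x ≡ 7 + 9·1 = 16 (mod 36).
  Combine with x ≡ 6 (mod 11): write x = 16 + 36·t and require 16 + 36·t ≡ 6 (mod 11), i.e. 36·t ≡ 6 − 16 ≡ 1 (mod 11). Since 36^(−1) ≡ 4 (mod 11) (36 ≡ 3 (mod 11)), t ≡ 4·1 ≡ 4 (mod 11). So x ≡ 16 + 36·4 = 160 (mod 396).
Unique solution in [0, 396): x = 160.

Final answer: x ≡ 160 (mod 396); the representative in [0, 396) is 160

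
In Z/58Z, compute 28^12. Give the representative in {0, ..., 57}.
30

Use repeated squaring. Binary(12) = 1100. Walk through the bits of the exponent 12 left-to-right: at each bit after the leading one, square the running value, then multiply by 28 if the bit is 1 (always reducing mod 58):
  bit 1 = 1 (leading): start with 28.
  bit 2 = 1: square 28^2 = 784 ≡ 30; bit is 1, so multiply 30·28 = 840 ≡ 28 (mod 58).
  bit 3 = 0: square 28^2 = 784 ≡ 30 (mod 58).
  bit 4 = 0: square 30^2 = 900 ≡ 30 (mod 58).
Final value: 28^12 ≡ 30 (mod 58).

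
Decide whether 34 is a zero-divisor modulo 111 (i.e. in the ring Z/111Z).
NO

gcd(34, 111) = 1, so 34 is a unit in Z/111Z (it has a multiplicative inverse). A unit cannot be a zero-divisor: if 34·b ≡ 0 then multiplying both sides by 34^(−1) gives b ≡ 0. So 34 is not a zero-divisor.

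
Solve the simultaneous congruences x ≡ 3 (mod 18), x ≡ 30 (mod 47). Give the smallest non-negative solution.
The moduli 18, 47 are pairwise coprime, so by the CRT there is a unique solution mod 18·47 = 846.
Solve by successive substitution. Start with x ≡ 3 (mod 18).
  Combine with x ≡ 30 (mod 47): write x = 3 + 18·t and require 3 + 18·t ≡ 30 (mod 47), i.e. 18·t ≡ 30 − 3 ≡ 27 (mod 47). Since 18^(−1) ≡ 34 (mod 47), t ≡ 34·27 ≡ 25 (mod 47). So x ≡ 3 + 18·25 = 453 (mod 846).
Unique solution in [0, 846): x = 453.

Final answer: x ≡ 453 (mod 846); the representative in [0, 846) is 453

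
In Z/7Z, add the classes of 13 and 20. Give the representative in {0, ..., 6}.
Reduce the summands first: 13 ≡ 6, 20 ≡ 6 (mod 7), so 13 + 20 ≡ 6 + 6 (mod 7). 6 + 6 = 12; 12 = 1·7 + 5, so (13 + 20) mod 7 = 5.

Final answer: 5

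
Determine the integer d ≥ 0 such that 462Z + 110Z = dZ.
In the PID Z, (a, b) is generated by gcd(a, b). Compute gcd(462, 110) with the extended Euclidean algorithm, tracking rows (r, s, t) with s·462 + t·110 = r:
  row A: (462, 1, 0)   [1·462 + 0·110 = 462]
  row B: (110, 0, 1)   [0·462 + 1·110 = 110]
  462 = 4·110 + 22   → row C = row A − 4·row B = (22, 1, −4)   [check: 1·462 − 4·110 = 22]
  110 = 5·22 + 0   → remainder 0, stop. gcd = 22 (last nonzero row C).
So gcd(462, 110) = 22, with Bézout identity 1·462 − 4·110 = 22. Containment (⊇): the Bézout identity exhibits 22 as an element of (462, 110), giving (22) ⊆ (462, 110). Containment (⊆): since 22 | 462 and 22 | 110 (462 = 22·21, 110 = 22·5), every Z-linear combination of 462 and 110 is divisible by 22, so (462, 110) ⊆ (22). Therefore (462, 110) = (22), d = 22.

Final answer: (462, 110) = (22); d = 22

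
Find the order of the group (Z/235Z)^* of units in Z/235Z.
(Z/235Z)^* consists of the classes a with gcd(a, 235) = 1, so its order is φ(235). φ is multiplicative, with φ(p^e) = p^e − p^(e−1). Factorise 235 = 5 · 47. Then
  φ(235) = (5 − 1) · (47 − 1) = 4 · 46 = 184.
Thus |(Z/235Z)^*| = 184.

Final answer: |(Z/235Z)^*| = 184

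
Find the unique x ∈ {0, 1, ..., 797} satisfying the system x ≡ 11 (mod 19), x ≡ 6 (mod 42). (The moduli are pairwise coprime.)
The moduli 19, 42 are pairwise coprime, so by the CRT there is a unique solution mod 19·42 = 798.
Solve by successive substitution. Start with x ≡ 11 (mod 19).
  Combine with x ≡ 6 (mod 42): write x = 11 + 19·t and require 11 + 19·t ≡ 6 (mod 42), i.e. 19·t ≡ 6 − 11 ≡ 37 (mod 42). Since 19^(−1) ≡ 31 (mod 42), t ≡ 31·37 ≡ 13 (mod 42). So x ≡ 11 + 19·13 = 258 (mod 798).
Unique solution in [0, 798): x = 258.

Final answer: x ≡ 258 (mod 798); the representative in [0, 798) is 258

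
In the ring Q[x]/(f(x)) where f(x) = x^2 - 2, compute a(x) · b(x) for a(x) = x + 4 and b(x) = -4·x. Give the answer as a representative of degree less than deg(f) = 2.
First multiply in Q[x] without reducing: a · b = -4·x^2 - 16·x. Now divide by f(x) = x^2 - 2, eliminating the leading term at each step:
  leading term -4·x^2: subtract (-4)·f(x) = 8 - 4·x^2, leaving -16·x - 8
The degree is now < 2, so this is the remainder. Hence a · b ≡ -16·x - 8 in Q[x]/(f).

Final answer: a · b ≡ -16·x - 8 (mod f(x))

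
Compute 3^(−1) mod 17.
Apply the extended Euclidean algorithm to (17, 3), tracking rows (r, s, t) with s·17 + t·3 = r. Each division r_prev = q·r_cur + r_new produces the new row as (previous row) − q·(current row):
  row A: (17, 1, 0)   [1·17 + 0·3 = 17]
  row B: (3, 0, 1)   [0·17 + 1·3 = 3]
  17 = 5·3 + 2   → row C = row A − 5·row B = (2, 1, −5)   [check: 1·17 − 5·3 = 2]
  3 = 1·2 + 1   → row D = row B − 1·row C = (1, −1, 6)   [check: −1·17 + 6·3 = 1]
  2 = 2·1 + 0   → remainder 0, stop. gcd = 1 (last nonzero row D).
The gcd is 1, so 3 is invertible mod 17. The last nonzero row gives −1·17 + 6·3 = 1, so t = 6. So 3^(−1) ≡ 6 (mod 17). Verify: 3 · 6 = 18 ≡ 1 (mod 17). ✓

Final answer: 3^(−1) ≡ 6 (mod 17)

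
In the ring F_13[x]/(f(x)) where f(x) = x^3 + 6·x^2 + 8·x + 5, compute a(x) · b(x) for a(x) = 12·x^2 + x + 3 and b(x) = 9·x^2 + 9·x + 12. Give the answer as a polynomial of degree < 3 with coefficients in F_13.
Multiply as integer polynomials: a · b = 108·x^4 + 117·x^3 + 180·x^2 + 39·x + 36. Reducing coefficients mod 13: a · b ≡ 4·x^4 + 11·x^2 + 10. Now divide by f(x) = x^3 + 6·x^2 + 8·x + 5 in F_13[x], eliminating the leading term at each step:
  leading term 4·x^4: subtract (4·x)·f(x) = 4·x^4 + 11·x^3 + 6·x^2 + 7·x, leaving 2·x^3 + 5·x^2 + 6·x + 10 (coefficients mod 13)
  leading term 2·x^3: subtract (2)·f(x) = 2·x^3 + 12·x^2 + 3·x + 10, leaving 6·x^2 + 3·x (coefficients mod 13)
The degree is now < 3, so this is the remainder. Hence a · b ≡ 6·x^2 + 3·x in F_13[x]/(f).

Final answer: a · b ≡ 6·x^2 + 3·x (mod f(x))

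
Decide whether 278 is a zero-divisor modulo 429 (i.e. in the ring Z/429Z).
NO

gcd(278, 429) = 1, so 278 is a unit in Z/429Z (it has a multiplicative inverse). A unit cannot be a zero-divisor: if 278·b ≡ 0 then multiplying both sides by 278^(−1) gives b ≡ 0. So 278 is not a zero-divisor.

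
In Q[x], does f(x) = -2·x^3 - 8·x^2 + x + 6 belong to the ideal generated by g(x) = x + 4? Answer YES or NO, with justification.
In Q[x] the ideal (g) consists of all multiples of g, so f ∈ (g) iff g | f, i.e. iff the remainder of f on division by g is 0. Divide f by g (g is monic, so eliminate the leading term of the running remainder at each step):
  leading term -2·x^3: subtract (-2·x^2)·g(x) = -2·x^3 - 8·x^2, leaving x + 6
  leading term x: subtract (1)·g(x) = x + 4, leaving 2
The remainder r(x) = 2 ≠ 0 (and deg r < deg g), so g ∤ f, i.e. f ∉ (g).

Final answer: NO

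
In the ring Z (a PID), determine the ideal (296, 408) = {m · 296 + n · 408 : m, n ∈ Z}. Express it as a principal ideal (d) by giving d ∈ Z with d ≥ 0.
(296, 408) = (8); d = 8

In the PID Z, (a, b) is generated by gcd(a, b). Compute gcd(408, 296) with the extended Euclidean algorithm, tracking rows (r, s, t) with s·408 + t·296 = r:
  row A: (408, 1, 0)   [1·408 + 0·296 = 408]
  row B: (296, 0, 1)   [0·408 + 1·296 = 296]
  408 = 1·296 + 112   → row C = row A − 1·row B = (112, 1, −1)   [check: 1·408 − 1·296 = 112]
  296 = 2·112 + 72   → row D = row B − 2·row C = (72, −2, 3)   [check: −2·408 + 3·296 = 72]
  112 = 1·72 + 40   → row E = row C − 1·row D = (40, 3, −4)   [check: 3·408 − 4·296 = 40]
  72 = 1·40 + 32   → row F = row D − 1·row E = (32, −5, 7)   [check: −5·408 + 7·296 = 32]
  40 = 1·32 + 8   → row G = row E − 1·row F = (8, 8, −11)   [check: 8·408 − 11·296 = 8]
  32 = 4·8 + 0   → remainder 0, stop. gcd = 8 (last nonzero row G).
So gcd(296, 408) = 8, with Bézout identity 8·408 − 11·296 = 8. Containment (⊇): the Bézout identity exhibits 8 as an element of (296, 408), giving (8) ⊆ (296, 408). Containment (⊆): since 8 | 296 and 8 | 408 (296 = 8·37, 408 = 8·51), every Z-linear combination of 296 and 408 is divisible by 8, so (296, 408) ⊆ (8). Therefore (296, 408) = (8), d = 8.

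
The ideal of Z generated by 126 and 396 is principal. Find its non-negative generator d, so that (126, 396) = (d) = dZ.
(126, 396) = (18); d = 18

In the PID Z, (a, b) is generated by gcd(a, b). Compute gcd(396, 126) with the extended Euclidean algorithm, tracking rows (r, s, t) with s·396 + t·126 = r:
  row A: (396, 1, 0)   [1·396 + 0·126 = 396]
  row B: (126, 0, 1)   [0·396 + 1·126 = 126]
  396 = 3·126 + 18   → row C = row A − 3·row B = (18, 1, −3)   [check: 1·396 − 3·126 = 18]
  126 = 7·18 + 0   → remainder 0, stop. gcd = 18 (last nonzero row C).
So gcd(126, 396) = 18, with Bézout identity 1·396 − 3·126 = 18. Containment (⊇): the Bézout identity exhibits 18 as an element of (126, 396), giving (18) ⊆ (126, 396). Containment (⊆): since 18 | 126 and 18 | 396 (126 = 18·7, 396 = 18·22), every Z-linear combination of 126 and 396 is divisible by 18, so (126, 396) ⊆ (18). Therefore (126, 396) = (18), d = 18.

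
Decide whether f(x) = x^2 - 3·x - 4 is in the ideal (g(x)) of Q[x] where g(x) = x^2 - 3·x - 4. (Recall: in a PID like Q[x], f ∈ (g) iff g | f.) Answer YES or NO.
YES

In Q[x] the ideal (g) consists of all multiples of g, so f ∈ (g) iff g | f, i.e. iff the remainder of f on division by g is 0. Divide f by g (g is monic, so eliminate the leading term of the running remainder at each step):
  leading term x^2: subtract (1)·g(x) = x^2 - 3·x - 4, leaving 0
The remainder is 0, so f(x) = g(x) · h(x) with h(x) = 1. Hence g | f, i.e. f ∈ (g).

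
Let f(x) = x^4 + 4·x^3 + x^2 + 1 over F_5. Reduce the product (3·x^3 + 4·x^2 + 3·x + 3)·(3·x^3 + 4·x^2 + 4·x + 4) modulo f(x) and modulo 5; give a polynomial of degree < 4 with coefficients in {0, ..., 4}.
a · b ≡ 2·x^3 + x + 1 (mod f(x))

Multiply as integer polynomials: a · b = 9·x^6 + 24·x^5 + 37·x^4 + 49·x^3 + 40·x^2 + 24·x + 12. Reducing coefficients mod 5: a · b ≡ 4·x^6 + 4·x^5 + 2·x^4 + 4·x^3 + 4·x + 2. Now divide by f(x) = x^4 + 4·x^3 + x^2 + 1 in F_5[x], eliminating the leading term at each step:
  leading term 4·x^6: subtract (4·x^2)·f(x) = 4·x^6 + x^5 + 4·x^4 + 4·x^2, leaving 3·x^5 + 3·x^4 + 4·x^3 + x^2 + 4·x + 2 (coefficients mod 5)
  leading term 3·x^5: subtract (3·x)·f(x) = 3·x^5 + 2·x^4 + 3·x^3 + 3·x, leaving x^4 + x^3 + x^2 + x + 2 (coefficients mod 5)
  leading term x^4: subtract (1)·f(x) = x^4 + 4·x^3 + x^2 + 1, leaving 2·x^3 + x + 1 (coefficients mod 5)
The degree is now < 4, so this is the remainder. Hence a · b ≡ 2·x^3 + x + 1 in F_5[x]/(f).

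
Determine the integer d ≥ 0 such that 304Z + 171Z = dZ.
In the PID Z, (a, b) is generated by gcd(a, b). Compute gcd(304, 171) with the extended Euclidean algorithm, tracking rows (r, s, t) with s·304 + t·171 = r:
  row A: (304, 1, 0)   [1·304 + 0·171 = 304]
  row B: (171, 0, 1)   [0·304 + 1·171 = 171]
  304 = 1·171 + 133   → row C = row A − 1·row B = (133, 1, −1)   [check: 1·304 − 1·171 = 133]
  171 = 1·133 + 38   → row D = row B − 1·row C = (38, −1, 2)   [check: −1·304 + 2·171 = 38]
  133 = 3·38 + 19   → row E = row C − 3·row D = (19, 4, −7)   [check: 4·304 − 7·171 = 19]
  38 = 2·19 + 0   → remainder 0, stop. gcd = 19 (last nonzero row E).
So gcd(304, 171) = 19, with Bézout identity 4·304 − 7·171 = 19. Containment (⊇): the Bézout identity exhibits 19 as an element of (304, 171), giving (19) ⊆ (304, 171). Containment (⊆): since 19 | 304 and 19 | 171 (304 = 19·16, 171 = 19·9), every Z-linear combination of 304 and 171 is divisible by 19, so (304, 171) ⊆ (19). Therefore (304, 171) = (19), d = 19.

Final answer: (304, 171) = (19); d = 19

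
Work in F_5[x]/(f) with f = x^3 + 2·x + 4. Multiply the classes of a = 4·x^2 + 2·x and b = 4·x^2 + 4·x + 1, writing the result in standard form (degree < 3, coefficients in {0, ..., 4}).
Multiply as integer polynomials: a · b = 16·x^4 + 24·x^3 + 12·x^2 + 2·x. Reducing coefficients mod 5: a · b ≡ x^4 + 4·x^3 + 2·x^2 + 2·x. Now divide by f(x) = x^3 + 2·x + 4 in F_5[x], eliminating the leading term at each step:
  leading term x^4: subtract (x)·f(x) = x^4 + 2·x^2 + 4·x, leaving 4·x^3 + 3·x (coefficients mod 5)
  leading term 4·x^3: subtract (4)·f(x) = 4·x^3 + 3·x + 1, leaving 4 (coefficients mod 5)
The degree is now < 3, so this is the remainder. Hence a · b ≡ 4 in F_5[x]/(f).

Final answer: a · b ≡ 4 (mod f(x))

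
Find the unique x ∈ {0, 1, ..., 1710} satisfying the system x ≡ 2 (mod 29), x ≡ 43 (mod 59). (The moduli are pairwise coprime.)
The moduli 29, 59 are pairwise coprime, so by the CRT there is a unique solution mod 29·59 = 1711.
Solve by successive substitution. Start with x ≡ 2 (mod 29).
  Combine with x ≡ 43 (mod 59): write x = 2 + 29·t and require 2 + 29·t ≡ 43 (mod 59), i.e. 29·t ≡ 43 − 2 ≡ 41 (mod 59). Since 29^(−1) ≡ 57 (mod 59), t ≡ 57·41 ≡ 36 (mod 59). So x ≡ 2 + 29·36 = 1046 (mod 1711).
Unique solution in [0, 1711): x = 1046.

Final answer: x ≡ 1046 (mod 1711); the representative in [0, 1711) is 1046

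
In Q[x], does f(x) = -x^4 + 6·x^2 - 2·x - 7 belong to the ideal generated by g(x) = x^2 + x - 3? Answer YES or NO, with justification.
NO

In Q[x] the ideal (g) consists of all multiples of g, so f ∈ (g) iff g | f, i.e. iff the remainder of f on division by g is 0. Divide f by g (g is monic, so eliminate the leading term of the running remainder at each step):
  leading term -x^4: subtract (-x^2)·g(x) = -x^4 - x^3 + 3·x^2, leaving x^3 + 3·x^2 - 2·x - 7
  leading term x^3: subtract (x)·g(x) = x^3 + x^2 - 3·x, leaving 2·x^2 + x - 7
  leading term 2·x^2: subtract (2)·g(x) = 2·x^2 + 2·x - 6, leaving -x - 1
The remainder r(x) = -x - 1 ≠ 0 (and deg r < deg g), so g ∤ f, i.e. f ∉ (g).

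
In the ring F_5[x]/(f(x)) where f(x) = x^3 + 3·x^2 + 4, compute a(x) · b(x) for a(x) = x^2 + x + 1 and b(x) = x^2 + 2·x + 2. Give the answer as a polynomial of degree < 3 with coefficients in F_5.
Multiply as integer polynomials: a · b = x^4 + 3·x^3 + 5·x^2 + 4·x + 2. Reducing coefficients mod 5: a · b ≡ x^4 + 3·x^3 + 4·x + 2. Now divide by f(x) = x^3 + 3·x^2 + 4 in F_5[x], eliminating the leading term at each step:
  leading term x^4: subtract (x)·f(x) = x^4 + 3·x^3 + 4·x, leaving 2 (coefficients mod 5)
The degree is now < 3, so this is the remainder. Hence a · b ≡ 2 in F_5[x]/(f).

Final answer: a · b ≡ 2 (mod f(x))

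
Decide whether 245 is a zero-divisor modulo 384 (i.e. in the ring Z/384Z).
NO

gcd(245, 384) = 1, so 245 is a unit in Z/384Z (it has a multiplicative inverse). A unit cannot be a zero-divisor: if 245·b ≡ 0 then multiplying both sides by 245^(−1) gives b ≡ 0. So 245 is not a zero-divisor.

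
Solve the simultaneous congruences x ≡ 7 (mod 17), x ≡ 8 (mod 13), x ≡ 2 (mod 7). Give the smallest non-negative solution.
The moduli 17, 13, 7 are pairwise coprime, so by the CRT there is a unique solution mod 17·13·7 = 1547.
Solve by successive substitution. Start with x ≡ 7 (mod 17).
  Combine with x ≡ 8 (mod 13): write x = 7 + 17·t and require 7 + 17·t ≡ 8 (mod 13), i.e. 17·t ≡ 8 − 7 ≡ 1 (mod 13). Since 17^(−1) ≡ 10 (mod 13) (17 ≡ 4 (mod 13)), t ≡ 10·1 ≡ 10 (mod 13). So x ≡ 7 + 17·10 = 177 (mod 221).
  Combine with x ≡ 2 (mod 7): write x = 177 + 221·t and require 177 + 221·t ≡ 2 (mod 7), i.e. 221·t ≡ 2 − 177 ≡ 0 (mod 7). Since 221^(−1) ≡ 2 (mod 7) (221 ≡ 4 (mod 7)), t ≡ 2·0 ≡ 0 (mod 7). So x ≡ 177 + 221·0 = 177 (mod 1547).
Unique solution in [0, 1547): x = 177.

Final answer: x ≡ 177 (mod 1547); the representative in [0, 1547) is 177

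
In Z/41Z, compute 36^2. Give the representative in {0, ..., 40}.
25

Use repeated squaring. Binary(2) = 10. Walk through the bits of the exponent 2 left-to-right: at each bit after the leading one, square the running value, then multiply by 36 if the bit is 1 (always reducing mod 41):
  bit 1 = 1 (leading): start with 36.
  bit 2 = 0: square 36^2 = 1296 ≡ 25 (mod 41).
Final value: 36^2 ≡ 25 (mod 41).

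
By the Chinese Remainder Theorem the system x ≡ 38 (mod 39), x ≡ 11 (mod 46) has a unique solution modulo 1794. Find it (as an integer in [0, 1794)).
x ≡ 701 (mod 1794); the representative in [0, 1794) is 701

The moduli 39, 46 are pairwise coprime, so by the CRT there is a unique solution mod 39·46 = 1794.
Solve by successive substitution. Start with x ≡ 38 (mod 39).
  Combine with x ≡ 11 (mod 46): write x = 38 + 39·t and require 38 + 39·t ≡ 11 (mod 46), i.e. 39·t ≡ 11 − 38 ≡ 19 (mod 46). Since 39^(−1) ≡ 13 (mod 46), t ≡ 13·19 ≡ 17 (mod 46). So x ≡ 38 + 39·17 = 701 (mod 1794).
Unique solution in [0, 1794): x = 701.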